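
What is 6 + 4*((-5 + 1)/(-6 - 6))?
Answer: 22/3 ≈ 7.3333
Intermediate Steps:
6 + 4*((-5 + 1)/(-6 - 6)) = 6 + 4*(-4/(-12)) = 6 + 4*(-4*(-1/12)) = 6 + 4*(⅓) = 6 + 4/3 = 22/3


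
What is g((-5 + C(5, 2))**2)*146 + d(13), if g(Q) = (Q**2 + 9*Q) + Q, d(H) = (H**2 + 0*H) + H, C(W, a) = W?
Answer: 182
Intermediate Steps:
d(H) = H + H**2 (d(H) = (H**2 + 0) + H = H**2 + H = H + H**2)
g(Q) = Q**2 + 10*Q
g((-5 + C(5, 2))**2)*146 + d(13) = ((-5 + 5)**2*(10 + (-5 + 5)**2))*146 + 13*(1 + 13) = (0**2*(10 + 0**2))*146 + 13*14 = (0*(10 + 0))*146 + 182 = (0*10)*146 + 182 = 0*146 + 182 = 0 + 182 = 182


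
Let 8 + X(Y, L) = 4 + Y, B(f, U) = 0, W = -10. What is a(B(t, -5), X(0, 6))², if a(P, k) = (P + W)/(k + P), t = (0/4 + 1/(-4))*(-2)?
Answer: 25/4 ≈ 6.2500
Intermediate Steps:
t = ½ (t = (0*(¼) + 1*(-¼))*(-2) = (0 - ¼)*(-2) = -¼*(-2) = ½ ≈ 0.50000)
X(Y, L) = -4 + Y (X(Y, L) = -8 + (4 + Y) = -4 + Y)
a(P, k) = (-10 + P)/(P + k) (a(P, k) = (P - 10)/(k + P) = (-10 + P)/(P + k))
a(B(t, -5), X(0, 6))² = ((-10 + 0)/(0 + (-4 + 0)))² = (-10/(0 - 4))² = (-10/(-4))² = (-¼*(-10))² = (5/2)² = 25/4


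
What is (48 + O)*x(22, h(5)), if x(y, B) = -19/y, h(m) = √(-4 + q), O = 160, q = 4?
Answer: -1976/11 ≈ -179.64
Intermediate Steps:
h(m) = 0 (h(m) = √(-4 + 4) = √0 = 0)
(48 + O)*x(22, h(5)) = (48 + 160)*(-19/22) = 208*(-19*1/22) = 208*(-19/22) = -1976/11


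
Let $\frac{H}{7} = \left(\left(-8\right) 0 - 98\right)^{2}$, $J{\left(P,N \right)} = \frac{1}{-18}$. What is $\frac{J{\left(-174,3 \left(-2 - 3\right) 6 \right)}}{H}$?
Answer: $- \frac{1}{1210104} \approx -8.2638 \cdot 10^{-7}$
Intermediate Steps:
$J{\left(P,N \right)} = - \frac{1}{18}$
$H = 67228$ ($H = 7 \left(\left(-8\right) 0 - 98\right)^{2} = 7 \left(0 - 98\right)^{2} = 7 \left(-98\right)^{2} = 7 \cdot 9604 = 67228$)
$\frac{J{\left(-174,3 \left(-2 - 3\right) 6 \right)}}{H} = - \frac{1}{18 \cdot 67228} = \left(- \frac{1}{18}\right) \frac{1}{67228} = - \frac{1}{1210104}$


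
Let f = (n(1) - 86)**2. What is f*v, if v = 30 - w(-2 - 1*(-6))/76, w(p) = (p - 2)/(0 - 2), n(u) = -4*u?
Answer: 4619025/19 ≈ 2.4311e+5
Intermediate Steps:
w(p) = 1 - p/2 (w(p) = (-2 + p)/(-2) = (-2 + p)*(-1/2) = 1 - p/2)
f = 8100 (f = (-4*1 - 86)**2 = (-4 - 86)**2 = (-90)**2 = 8100)
v = 2281/76 (v = 30 - (1 - (-2 - 1*(-6))/2)/76 = 30 - (1 - (-2 + 6)/2)/76 = 30 - (1 - 1/2*4)/76 = 30 - (1 - 2)/76 = 30 - (-1)/76 = 30 - 1*(-1/76) = 30 + 1/76 = 2281/76 ≈ 30.013)
f*v = 8100*(2281/76) = 4619025/19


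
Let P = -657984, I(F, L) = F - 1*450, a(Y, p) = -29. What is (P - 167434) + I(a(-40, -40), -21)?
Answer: -825897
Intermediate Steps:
I(F, L) = -450 + F (I(F, L) = F - 450 = -450 + F)
(P - 167434) + I(a(-40, -40), -21) = (-657984 - 167434) + (-450 - 29) = -825418 - 479 = -825897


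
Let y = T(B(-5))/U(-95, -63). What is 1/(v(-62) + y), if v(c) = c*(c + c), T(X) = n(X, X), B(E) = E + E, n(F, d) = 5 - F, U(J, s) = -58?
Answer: 58/445889 ≈ 0.00013008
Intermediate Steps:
B(E) = 2*E
T(X) = 5 - X
v(c) = 2*c² (v(c) = c*(2*c) = 2*c²)
y = -15/58 (y = (5 - 2*(-5))/(-58) = (5 - 1*(-10))*(-1/58) = (5 + 10)*(-1/58) = 15*(-1/58) = -15/58 ≈ -0.25862)
1/(v(-62) + y) = 1/(2*(-62)² - 15/58) = 1/(2*3844 - 15/58) = 1/(7688 - 15/58) = 1/(445889/58) = 58/445889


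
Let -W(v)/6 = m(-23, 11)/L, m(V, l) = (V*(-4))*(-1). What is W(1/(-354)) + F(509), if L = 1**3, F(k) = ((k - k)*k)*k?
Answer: 552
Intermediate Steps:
m(V, l) = 4*V (m(V, l) = -4*V*(-1) = 4*V)
F(k) = 0 (F(k) = (0*k)*k = 0*k = 0)
L = 1
W(v) = 552 (W(v) = -6*4*(-23)/1 = -(-552) = -6*(-92) = 552)
W(1/(-354)) + F(509) = 552 + 0 = 552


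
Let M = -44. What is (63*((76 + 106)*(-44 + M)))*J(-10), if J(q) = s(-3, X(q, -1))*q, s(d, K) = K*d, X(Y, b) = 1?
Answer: -30270240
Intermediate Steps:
J(q) = -3*q (J(q) = (1*(-3))*q = -3*q)
(63*((76 + 106)*(-44 + M)))*J(-10) = (63*((76 + 106)*(-44 - 44)))*(-3*(-10)) = (63*(182*(-88)))*30 = (63*(-16016))*30 = -1009008*30 = -30270240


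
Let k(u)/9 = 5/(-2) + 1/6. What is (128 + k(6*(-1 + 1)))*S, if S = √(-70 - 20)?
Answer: 321*I*√10 ≈ 1015.1*I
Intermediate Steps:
S = 3*I*√10 (S = √(-90) = 3*I*√10 ≈ 9.4868*I)
k(u) = -21 (k(u) = 9*(5/(-2) + 1/6) = 9*(5*(-½) + 1*(⅙)) = 9*(-5/2 + ⅙) = 9*(-7/3) = -21)
(128 + k(6*(-1 + 1)))*S = (128 - 21)*(3*I*√10) = 107*(3*I*√10) = 321*I*√10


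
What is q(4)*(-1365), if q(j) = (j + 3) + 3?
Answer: -13650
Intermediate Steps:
q(j) = 6 + j (q(j) = (3 + j) + 3 = 6 + j)
q(4)*(-1365) = (6 + 4)*(-1365) = 10*(-1365) = -13650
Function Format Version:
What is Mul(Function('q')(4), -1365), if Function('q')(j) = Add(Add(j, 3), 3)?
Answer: -13650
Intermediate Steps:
Function('q')(j) = Add(6, j) (Function('q')(j) = Add(Add(3, j), 3) = Add(6, j))
Mul(Function('q')(4), -1365) = Mul(Add(6, 4), -1365) = Mul(10, -1365) = -13650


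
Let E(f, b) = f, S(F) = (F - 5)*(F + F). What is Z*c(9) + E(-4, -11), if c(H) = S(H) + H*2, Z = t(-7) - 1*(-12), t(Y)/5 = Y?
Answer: -2074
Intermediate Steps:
S(F) = 2*F*(-5 + F) (S(F) = (-5 + F)*(2*F) = 2*F*(-5 + F))
t(Y) = 5*Y
Z = -23 (Z = 5*(-7) - 1*(-12) = -35 + 12 = -23)
c(H) = 2*H + 2*H*(-5 + H) (c(H) = 2*H*(-5 + H) + H*2 = 2*H*(-5 + H) + 2*H = 2*H + 2*H*(-5 + H))
Z*c(9) + E(-4, -11) = -46*9*(-4 + 9) - 4 = -46*9*5 - 4 = -23*90 - 4 = -2070 - 4 = -2074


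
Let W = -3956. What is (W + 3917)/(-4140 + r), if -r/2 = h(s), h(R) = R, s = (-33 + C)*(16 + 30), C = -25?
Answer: -3/92 ≈ -0.032609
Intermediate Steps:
s = -2668 (s = (-33 - 25)*(16 + 30) = -58*46 = -2668)
r = 5336 (r = -2*(-2668) = 5336)
(W + 3917)/(-4140 + r) = (-3956 + 3917)/(-4140 + 5336) = -39/1196 = -39*1/1196 = -3/92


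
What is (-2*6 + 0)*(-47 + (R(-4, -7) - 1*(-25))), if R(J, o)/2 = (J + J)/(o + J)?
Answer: 2712/11 ≈ 246.55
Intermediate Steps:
R(J, o) = 4*J/(J + o) (R(J, o) = 2*((J + J)/(o + J)) = 2*((2*J)/(J + o)) = 2*(2*J/(J + o)) = 4*J/(J + o))
(-2*6 + 0)*(-47 + (R(-4, -7) - 1*(-25))) = (-2*6 + 0)*(-47 + (4*(-4)/(-4 - 7) - 1*(-25))) = (-12 + 0)*(-47 + (4*(-4)/(-11) + 25)) = -12*(-47 + (4*(-4)*(-1/11) + 25)) = -12*(-47 + (16/11 + 25)) = -12*(-47 + 291/11) = -12*(-226/11) = 2712/11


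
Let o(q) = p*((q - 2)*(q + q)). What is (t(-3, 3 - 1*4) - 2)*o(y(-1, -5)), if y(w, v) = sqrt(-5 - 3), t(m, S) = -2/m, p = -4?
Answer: -256/3 - 128*I*sqrt(2)/3 ≈ -85.333 - 60.34*I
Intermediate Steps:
y(w, v) = 2*I*sqrt(2) (y(w, v) = sqrt(-8) = 2*I*sqrt(2))
o(q) = -8*q*(-2 + q) (o(q) = -4*(q - 2)*(q + q) = -4*(-2 + q)*2*q = -8*q*(-2 + q))
(t(-3, 3 - 1*4) - 2)*o(y(-1, -5)) = (-2/(-3) - 2)*(8*(2*I*sqrt(2))*(2 - 2*I*sqrt(2))) = (-2*(-1/3) - 2)*(8*(2*I*sqrt(2))*(2 - 2*I*sqrt(2))) = (2/3 - 2)*(16*I*sqrt(2)*(2 - 2*I*sqrt(2))) = -64*I*sqrt(2)*(2 - 2*I*sqrt(2))/3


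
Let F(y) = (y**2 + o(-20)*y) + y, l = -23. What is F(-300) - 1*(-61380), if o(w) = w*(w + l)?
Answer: -106920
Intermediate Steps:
o(w) = w*(-23 + w) (o(w) = w*(w - 23) = w*(-23 + w))
F(y) = y**2 + 861*y (F(y) = (y**2 + (-20*(-23 - 20))*y) + y = (y**2 + (-20*(-43))*y) + y = (y**2 + 860*y) + y = y**2 + 861*y)
F(-300) - 1*(-61380) = -300*(861 - 300) - 1*(-61380) = -300*561 + 61380 = -168300 + 61380 = -106920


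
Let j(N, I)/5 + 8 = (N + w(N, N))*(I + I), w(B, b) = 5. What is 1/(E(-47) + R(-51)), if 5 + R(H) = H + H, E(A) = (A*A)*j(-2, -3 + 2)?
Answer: -1/154737 ≈ -6.4626e-6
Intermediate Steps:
j(N, I) = -40 + 10*I*(5 + N) (j(N, I) = -40 + 5*((N + 5)*(I + I)) = -40 + 5*((5 + N)*(2*I)) = -40 + 5*(2*I*(5 + N)) = -40 + 10*I*(5 + N))
E(A) = -70*A² (E(A) = (A*A)*(-40 + 50*(-3 + 2) + 10*(-3 + 2)*(-2)) = A²*(-40 + 50*(-1) + 10*(-1)*(-2)) = A²*(-40 - 50 + 20) = A²*(-70) = -70*A²)
R(H) = -5 + 2*H (R(H) = -5 + (H + H) = -5 + 2*H)
1/(E(-47) + R(-51)) = 1/(-70*(-47)² + (-5 + 2*(-51))) = 1/(-70*2209 + (-5 - 102)) = 1/(-154630 - 107) = 1/(-154737) = -1/154737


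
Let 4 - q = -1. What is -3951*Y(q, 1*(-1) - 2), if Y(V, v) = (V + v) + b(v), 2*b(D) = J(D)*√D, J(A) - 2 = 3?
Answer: -7902 - 19755*I*√3/2 ≈ -7902.0 - 17108.0*I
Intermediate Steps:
q = 5 (q = 4 - 1*(-1) = 4 + 1 = 5)
J(A) = 5 (J(A) = 2 + 3 = 5)
b(D) = 5*√D/2 (b(D) = (5*√D)/2 = 5*√D/2)
Y(V, v) = V + v + 5*√v/2 (Y(V, v) = (V + v) + 5*√v/2 = V + v + 5*√v/2)
-3951*Y(q, 1*(-1) - 2) = -3951*(5 + (1*(-1) - 2) + 5*√(1*(-1) - 2)/2) = -3951*(5 + (-1 - 2) + 5*√(-1 - 2)/2) = -3951*(5 - 3 + 5*√(-3)/2) = -3951*(5 - 3 + 5*(I*√3)/2) = -3951*(5 - 3 + 5*I*√3/2) = -3951*(2 + 5*I*√3/2) = -7902 - 19755*I*√3/2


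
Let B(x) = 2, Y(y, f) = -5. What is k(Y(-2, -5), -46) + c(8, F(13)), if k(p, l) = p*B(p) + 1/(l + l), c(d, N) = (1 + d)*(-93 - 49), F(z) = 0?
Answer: -118497/92 ≈ -1288.0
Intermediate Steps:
c(d, N) = -142 - 142*d (c(d, N) = (1 + d)*(-142) = -142 - 142*d)
k(p, l) = 1/(2*l) + 2*p (k(p, l) = p*2 + 1/(l + l) = 2*p + 1/(2*l) = 1/(2*l) + 2*p)
k(Y(-2, -5), -46) + c(8, F(13)) = ((½)/(-46) + 2*(-5)) + (-142 - 142*8) = ((½)*(-1/46) - 10) + (-142 - 1136) = (-1/92 - 10) - 1278 = -921/92 - 1278 = -118497/92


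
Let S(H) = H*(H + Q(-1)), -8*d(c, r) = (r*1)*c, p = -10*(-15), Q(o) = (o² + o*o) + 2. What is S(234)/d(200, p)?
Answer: -9282/625 ≈ -14.851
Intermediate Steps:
Q(o) = 2 + 2*o² (Q(o) = (o² + o²) + 2 = 2*o² + 2 = 2 + 2*o²)
p = 150
d(c, r) = -c*r/8 (d(c, r) = -r*1*c/8 = -r*c/8 = -c*r/8)
S(H) = H*(4 + H) (S(H) = H*(H + (2 + 2*(-1)²)) = H*(H + (2 + 2*1)) = H*(H + (2 + 2)) = H*(H + 4) = H*(4 + H))
S(234)/d(200, p) = (234*(4 + 234))/((-⅛*200*150)) = (234*238)/(-3750) = 55692*(-1/3750) = -9282/625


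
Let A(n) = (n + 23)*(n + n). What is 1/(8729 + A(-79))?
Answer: 1/17577 ≈ 5.6893e-5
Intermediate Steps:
A(n) = 2*n*(23 + n) (A(n) = (23 + n)*(2*n) = 2*n*(23 + n))
1/(8729 + A(-79)) = 1/(8729 + 2*(-79)*(23 - 79)) = 1/(8729 + 2*(-79)*(-56)) = 1/(8729 + 8848) = 1/17577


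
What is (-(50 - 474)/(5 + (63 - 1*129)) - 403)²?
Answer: 625350049/3721 ≈ 1.6806e+5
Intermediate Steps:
(-(50 - 474)/(5 + (63 - 1*129)) - 403)² = (-(-424)/(5 + (63 - 129)) - 403)² = (-(-424)/(5 - 66) - 403)² = (-(-424)/(-61) - 403)² = (-(-424)*(-1)/61 - 403)² = (-1*424/61 - 403)² = (-424/61 - 403)² = (-25007/61)² = 625350049/3721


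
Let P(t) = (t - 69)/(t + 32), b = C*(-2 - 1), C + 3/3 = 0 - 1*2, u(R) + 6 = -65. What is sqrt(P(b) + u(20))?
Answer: I*sqrt(121811)/41 ≈ 8.5125*I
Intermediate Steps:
u(R) = -71 (u(R) = -6 - 65 = -71)
C = -3 (C = -1 + (0 - 1*2) = -1 + (0 - 2) = -1 - 2 = -3)
b = 9 (b = -3*(-2 - 1) = -3*(-3) = 9)
P(t) = (-69 + t)/(32 + t)
sqrt(P(b) + u(20)) = sqrt((-69 + 9)/(32 + 9) - 71) = sqrt(-60/41 - 71) = sqrt(-2971/41) = I*sqrt(121811)/41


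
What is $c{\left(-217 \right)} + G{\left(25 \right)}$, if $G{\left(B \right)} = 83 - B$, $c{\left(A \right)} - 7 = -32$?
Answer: $33$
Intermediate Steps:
$c{\left(A \right)} = -25$ ($c{\left(A \right)} = 7 - 32 = -25$)
$c{\left(-217 \right)} + G{\left(25 \right)} = -25 + \left(83 - 25\right) = -25 + 58 = 33$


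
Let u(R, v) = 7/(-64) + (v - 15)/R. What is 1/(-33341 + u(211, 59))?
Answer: -13504/450235525 ≈ -2.9993e-5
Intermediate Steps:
u(R, v) = -7/64 + (-15 + v)/R (u(R, v) = 7*(-1/64) + (-15 + v)/R = -7/64 + (-15 + v)/R)
1/(-33341 + u(211, 59)) = 1/(-33341 + (-15 + 59 - 7/64*211)/211) = 1/(-33341 + (-15 + 59 - 1477/64)/211) = 1/(-33341 + (1/211)*(1339/64)) = 1/(-33341 + 1339/13504) = 1/(-450235525/13504) = -13504/450235525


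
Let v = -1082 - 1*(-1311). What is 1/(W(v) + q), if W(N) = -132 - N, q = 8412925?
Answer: 1/8412564 ≈ 1.1887e-7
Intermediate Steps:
v = 229 (v = -1082 + 1311 = 229)
1/(W(v) + q) = 1/((-132 - 1*229) + 8412925) = 1/((-132 - 229) + 8412925) = 1/(-361 + 8412925) = 1/8412564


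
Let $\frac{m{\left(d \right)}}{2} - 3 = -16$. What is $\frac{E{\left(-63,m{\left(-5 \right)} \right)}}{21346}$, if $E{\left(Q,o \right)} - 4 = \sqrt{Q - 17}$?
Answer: $\frac{2}{10673} + \frac{2 i \sqrt{5}}{10673} \approx 0.00018739 + 0.00041901 i$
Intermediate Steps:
$m{\left(d \right)} = -26$ ($m{\left(d \right)} = 6 + 2 \left(-16\right) = 6 - 32 = -26$)
$E{\left(Q,o \right)} = 4 + \sqrt{-17 + Q}$ ($E{\left(Q,o \right)} = 4 + \sqrt{Q - 17} = 4 + \sqrt{-17 + Q}$)
$\frac{E{\left(-63,m{\left(-5 \right)} \right)}}{21346} = \frac{4 + \sqrt{-17 - 63}}{21346} = \left(4 + \sqrt{-80}\right) \frac{1}{21346} = \left(4 + 4 i \sqrt{5}\right) \frac{1}{21346} = \frac{2}{10673} + \frac{2 i \sqrt{5}}{10673}$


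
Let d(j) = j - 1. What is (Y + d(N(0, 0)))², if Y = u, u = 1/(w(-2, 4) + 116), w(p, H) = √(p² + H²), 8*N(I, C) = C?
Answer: 44355605/45131524 + 3330*√5/11282881 ≈ 0.98347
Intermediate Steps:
N(I, C) = C/8
w(p, H) = √(H² + p²)
d(j) = -1 + j
u = 1/(116 + 2*√5) (u = 1/(√(4² + (-2)²) + 116) = 1/(√(16 + 4) + 116) = 1/(√20 + 116) = 1/(2*√5 + 116) = 1/(116 + 2*√5) ≈ 0.0083007)
Y = 29/3359 - √5/6718 ≈ 0.0083007
(Y + d(N(0, 0)))² = ((29/3359 - √5/6718) + (-1 + (⅛)*0))² = ((29/3359 - √5/6718) + (-1 + 0))² = ((29/3359 - √5/6718) - 1)² = (-3330/3359 - √5/6718)²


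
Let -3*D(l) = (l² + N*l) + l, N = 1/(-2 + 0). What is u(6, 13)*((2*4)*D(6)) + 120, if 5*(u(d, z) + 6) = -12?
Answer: 4968/5 ≈ 993.60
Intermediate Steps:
u(d, z) = -42/5 (u(d, z) = -6 + (⅕)*(-12) = -6 - 12/5 = -42/5)
N = -½ (N = 1/(-2) = -½ ≈ -0.50000)
D(l) = -l²/3 - l/6 (D(l) = -((l² - l/2) + l)/3 = -(l² + l/2)/3 = -l²/3 - l/6)
u(6, 13)*((2*4)*D(6)) + 120 = -42*2*4*(-⅙*6*(1 + 2*6))/5 + 120 = -336*(-⅙*6*(1 + 12))/5 + 120 = -336*(-⅙*6*13)/5 + 120 = -336*(-13)/5 + 120 = -42/5*(-104) + 120 = 4368/5 + 120 = 4968/5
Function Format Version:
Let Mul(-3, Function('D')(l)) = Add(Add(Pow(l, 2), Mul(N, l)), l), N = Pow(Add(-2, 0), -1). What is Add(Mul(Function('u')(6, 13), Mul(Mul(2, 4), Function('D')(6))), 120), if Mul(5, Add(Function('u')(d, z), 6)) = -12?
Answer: Rational(4968, 5) ≈ 993.60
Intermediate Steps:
Function('u')(d, z) = Rational(-42, 5) (Function('u')(d, z) = Add(-6, Mul(Rational(1, 5), -12)) = Add(-6, Rational(-12, 5)) = Rational(-42, 5))
N = Rational(-1, 2) (N = Pow(-2, -1) = Rational(-1, 2) ≈ -0.50000)
Function('D')(l) = Add(Mul(Rational(-1, 3), Pow(l, 2)), Mul(Rational(-1, 6), l)) (Function('D')(l) = Mul(Rational(-1, 3), Add(Add(Pow(l, 2), Mul(Rational(-1, 2), l)), l)) = Mul(Rational(-1, 3), Add(Pow(l, 2), Mul(Rational(1, 2), l))) = Add(Mul(Rational(-1, 3), Pow(l, 2)), Mul(Rational(-1, 6), l)))
Add(Mul(Function('u')(6, 13), Mul(Mul(2, 4), Function('D')(6))), 120) = Add(Mul(Rational(-42, 5), Mul(Mul(2, 4), Mul(Rational(-1, 6), 6, Add(1, Mul(2, 6))))), 120) = Add(Mul(Rational(-42, 5), Mul(8, Mul(Rational(-1, 6), 6, Add(1, 12)))), 120) = Add(Mul(Rational(-42, 5), Mul(8, Mul(Rational(-1, 6), 6, 13))), 120) = Add(Mul(Rational(-42, 5), Mul(8, -13)), 120) = Add(Mul(Rational(-42, 5), -104), 120) = Add(Rational(4368, 5), 120) = Rational(4968, 5)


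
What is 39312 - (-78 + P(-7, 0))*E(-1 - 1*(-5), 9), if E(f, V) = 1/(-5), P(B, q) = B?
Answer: 39295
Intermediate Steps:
E(f, V) = -⅕
39312 - (-78 + P(-7, 0))*E(-1 - 1*(-5), 9) = 39312 - (-78 - 7)*(-1)/5 = 39312 - (-85)*(-1)/5 = 39312 - 1*17 = 39312 - 17 = 39295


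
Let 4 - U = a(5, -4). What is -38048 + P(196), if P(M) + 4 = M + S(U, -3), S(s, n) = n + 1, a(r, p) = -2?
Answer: -37858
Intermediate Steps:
U = 6 (U = 4 - 1*(-2) = 4 + 2 = 6)
S(s, n) = 1 + n
P(M) = -6 + M (P(M) = -4 + (M + (1 - 3)) = -4 + (M - 2) = -4 + (-2 + M) = -6 + M)
-38048 + P(196) = -38048 + (-6 + 196) = -38048 + 190 = -37858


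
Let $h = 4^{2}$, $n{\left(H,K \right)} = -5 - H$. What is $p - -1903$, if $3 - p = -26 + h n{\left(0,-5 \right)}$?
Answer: $2012$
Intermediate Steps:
$h = 16$
$p = 109$ ($p = 3 - \left(-26 + 16 \left(-5 - 0\right)\right) = 3 - \left(-26 + 16 \left(-5 + 0\right)\right) = 3 - \left(-26 + 16 \left(-5\right)\right) = 3 - \left(-26 - 80\right) = 3 - -106 = 3 + 106 = 109$)
$p - -1903 = 109 - -1903 = 109 + 1903 = 2012$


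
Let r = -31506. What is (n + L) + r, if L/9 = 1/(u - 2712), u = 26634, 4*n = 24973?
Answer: -134296777/5316 ≈ -25263.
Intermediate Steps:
n = 24973/4 (n = (¼)*24973 = 24973/4 ≈ 6243.3)
L = 1/2658 (L = 9/(26634 - 2712) = 9/23922 = 9*(1/23922) = 1/2658 ≈ 0.00037622)
(n + L) + r = (24973/4 + 1/2658) - 31506 = 33189119/5316 - 31506 = -134296777/5316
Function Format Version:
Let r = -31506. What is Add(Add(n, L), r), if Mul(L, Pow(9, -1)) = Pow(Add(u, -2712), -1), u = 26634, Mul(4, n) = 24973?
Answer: Rational(-134296777, 5316) ≈ -25263.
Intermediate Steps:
n = Rational(24973, 4) (n = Mul(Rational(1, 4), 24973) = Rational(24973, 4) ≈ 6243.3)
L = Rational(1, 2658) (L = Mul(9, Pow(Add(26634, -2712), -1)) = Mul(9, Pow(23922, -1)) = Mul(9, Rational(1, 23922)) = Rational(1, 2658) ≈ 0.00037622)
Add(Add(n, L), r) = Add(Add(Rational(24973, 4), Rational(1, 2658)), -31506) = Add(Rational(33189119, 5316), -31506) = Rational(-134296777, 5316)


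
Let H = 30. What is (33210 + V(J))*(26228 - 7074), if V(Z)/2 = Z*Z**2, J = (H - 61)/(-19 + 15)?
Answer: 10462977847/16 ≈ 6.5394e+8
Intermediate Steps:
J = 31/4 (J = (30 - 61)/(-19 + 15) = -31/(-4) = -31*(-1/4) = 31/4 ≈ 7.7500)
V(Z) = 2*Z**3 (V(Z) = 2*(Z*Z**2) = 2*Z**3)
(33210 + V(J))*(26228 - 7074) = (33210 + 2*(31/4)**3)*(26228 - 7074) = (33210 + 2*(29791/64))*19154 = (33210 + 29791/32)*19154 = (1092511/32)*19154 = 10462977847/16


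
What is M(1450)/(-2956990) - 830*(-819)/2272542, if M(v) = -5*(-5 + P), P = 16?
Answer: 67006602737/223996132286 ≈ 0.29914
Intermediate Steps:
M(v) = -55 (M(v) = -5*(-5 + 16) = -5*11 = -55)
M(1450)/(-2956990) - 830*(-819)/2272542 = -55/(-2956990) - 830*(-819)/2272542 = -55*(-1/2956990) + 679770*(1/2272542) = 11/591398 + 113295/378757 = 67006602737/223996132286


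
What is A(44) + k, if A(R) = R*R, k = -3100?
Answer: -1164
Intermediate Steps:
A(R) = R**2
A(44) + k = 44**2 - 3100 = 1936 - 3100 = -1164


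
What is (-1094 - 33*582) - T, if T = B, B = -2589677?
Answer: 2569377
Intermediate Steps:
T = -2589677
(-1094 - 33*582) - T = (-1094 - 33*582) - 1*(-2589677) = (-1094 - 19206) + 2589677 = -20300 + 2589677 = 2569377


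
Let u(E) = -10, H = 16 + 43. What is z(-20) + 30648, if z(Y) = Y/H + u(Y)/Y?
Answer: 3616483/118 ≈ 30648.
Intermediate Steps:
H = 59
z(Y) = -10/Y + Y/59 (z(Y) = Y/59 - 10/Y = -10/Y + Y/59)
z(-20) + 30648 = (-10/(-20) + (1/59)*(-20)) + 30648 = (-10*(-1/20) - 20/59) + 30648 = (1/2 - 20/59) + 30648 = 19/118 + 30648 = 3616483/118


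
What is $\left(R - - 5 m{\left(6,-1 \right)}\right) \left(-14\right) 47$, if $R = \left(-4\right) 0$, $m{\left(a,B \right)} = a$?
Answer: $-19740$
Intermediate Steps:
$R = 0$
$\left(R - - 5 m{\left(6,-1 \right)}\right) \left(-14\right) 47 = \left(0 - \left(-5\right) 6\right) \left(-14\right) 47 = \left(0 - -30\right) \left(-14\right) 47 = \left(0 + 30\right) \left(-14\right) 47 = 30 \left(-14\right) 47 = \left(-420\right) 47 = -19740$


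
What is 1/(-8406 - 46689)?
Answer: -1/55095 ≈ -1.8150e-5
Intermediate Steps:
1/(-8406 - 46689) = 1/(-55095) = -1/55095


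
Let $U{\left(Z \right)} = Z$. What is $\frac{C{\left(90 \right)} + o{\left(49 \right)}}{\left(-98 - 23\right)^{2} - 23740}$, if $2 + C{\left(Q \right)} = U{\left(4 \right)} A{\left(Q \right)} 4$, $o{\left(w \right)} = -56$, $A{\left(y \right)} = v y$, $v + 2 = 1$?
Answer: $\frac{1498}{9099} \approx 0.16463$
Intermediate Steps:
$v = -1$ ($v = -2 + 1 = -1$)
$A{\left(y \right)} = - y$
$C{\left(Q \right)} = -2 - 16 Q$ ($C{\left(Q \right)} = -2 + 4 \left(- Q\right) 4 = -2 + - 4 Q 4 = -2 - 16 Q$)
$\frac{C{\left(90 \right)} + o{\left(49 \right)}}{\left(-98 - 23\right)^{2} - 23740} = \frac{\left(-2 - 1440\right) - 56}{\left(-98 - 23\right)^{2} - 23740} = \frac{\left(-2 - 1440\right) - 56}{\left(-121\right)^{2} - 23740} = \frac{-1442 - 56}{14641 - 23740} = - \frac{1498}{-9099} = \left(-1498\right) \left(- \frac{1}{9099}\right) = \frac{1498}{9099}$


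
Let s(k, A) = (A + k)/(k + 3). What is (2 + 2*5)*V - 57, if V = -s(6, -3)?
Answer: -61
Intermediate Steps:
s(k, A) = (A + k)/(3 + k)
V = -1/3 (V = -(-3 + 6)/(3 + 6) = -3/9 = -1*1/3 = -1/3 ≈ -0.33333)
(2 + 2*5)*V - 57 = (2 + 2*5)*(-1/3) - 57 = (2 + 10)*(-1/3) - 57 = 12*(-1/3) - 57 = -4 - 57 = -61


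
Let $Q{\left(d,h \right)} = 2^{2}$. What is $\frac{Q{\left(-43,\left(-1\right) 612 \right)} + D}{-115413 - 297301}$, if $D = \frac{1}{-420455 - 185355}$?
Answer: $- \frac{2423239}{250026268340} \approx -9.6919 \cdot 10^{-6}$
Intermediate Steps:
$D = - \frac{1}{605810}$ ($D = \frac{1}{-605810} = - \frac{1}{605810} \approx -1.6507 \cdot 10^{-6}$)
$Q{\left(d,h \right)} = 4$
$\frac{Q{\left(-43,\left(-1\right) 612 \right)} + D}{-115413 - 297301} = \frac{4 - \frac{1}{605810}}{-115413 - 297301} = \frac{2423239}{605810 \left(-412714\right)} = \frac{2423239}{605810} \left(- \frac{1}{412714}\right) = - \frac{2423239}{250026268340}$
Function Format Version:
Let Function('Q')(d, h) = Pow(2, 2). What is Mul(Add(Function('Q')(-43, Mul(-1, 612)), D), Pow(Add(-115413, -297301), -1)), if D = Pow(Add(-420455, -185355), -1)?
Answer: Rational(-2423239, 250026268340) ≈ -9.6919e-6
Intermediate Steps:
D = Rational(-1, 605810) (D = Pow(-605810, -1) = Rational(-1, 605810) ≈ -1.6507e-6)
Function('Q')(d, h) = 4
Mul(Add(Function('Q')(-43, Mul(-1, 612)), D), Pow(Add(-115413, -297301), -1)) = Mul(Add(4, Rational(-1, 605810)), Pow(Add(-115413, -297301), -1)) = Mul(Rational(2423239, 605810), Pow(-412714, -1)) = Mul(Rational(2423239, 605810), Rational(-1, 412714)) = Rational(-2423239, 250026268340)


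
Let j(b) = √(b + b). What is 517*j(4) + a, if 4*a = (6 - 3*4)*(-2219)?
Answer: 6657/2 + 1034*√2 ≈ 4790.8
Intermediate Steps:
j(b) = √2*√b (j(b) = √(2*b) = √2*√b)
a = 6657/2 (a = ((6 - 3*4)*(-2219))/4 = ((6 - 12)*(-2219))/4 = (-6*(-2219))/4 = (¼)*13314 = 6657/2 ≈ 3328.5)
517*j(4) + a = 517*(√2*√4) + 6657/2 = 517*(√2*2) + 6657/2 = 517*(2*√2) + 6657/2 = 1034*√2 + 6657/2 = 6657/2 + 1034*√2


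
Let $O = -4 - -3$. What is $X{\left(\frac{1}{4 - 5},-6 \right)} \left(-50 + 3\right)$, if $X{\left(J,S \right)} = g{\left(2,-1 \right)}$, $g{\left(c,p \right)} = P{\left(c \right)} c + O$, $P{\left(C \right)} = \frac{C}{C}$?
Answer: $-47$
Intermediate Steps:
$P{\left(C \right)} = 1$
$O = -1$ ($O = -4 + 3 = -1$)
$g{\left(c,p \right)} = -1 + c$ ($g{\left(c,p \right)} = 1 c - 1 = c - 1 = -1 + c$)
$X{\left(J,S \right)} = 1$ ($X{\left(J,S \right)} = -1 + 2 = 1$)
$X{\left(\frac{1}{4 - 5},-6 \right)} \left(-50 + 3\right) = 1 \left(-50 + 3\right) = 1 \left(-47\right) = -47$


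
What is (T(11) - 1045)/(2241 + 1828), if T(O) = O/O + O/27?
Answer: -28177/109863 ≈ -0.25647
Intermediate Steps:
T(O) = 1 + O/27 (T(O) = 1 + O*(1/27) = 1 + O/27)
(T(11) - 1045)/(2241 + 1828) = ((1 + (1/27)*11) - 1045)/(2241 + 1828) = ((1 + 11/27) - 1045)/4069 = (38/27 - 1045)*(1/4069) = -28177/27*1/4069 = -28177/109863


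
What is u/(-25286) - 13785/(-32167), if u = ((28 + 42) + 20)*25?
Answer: 138095880/406687381 ≈ 0.33956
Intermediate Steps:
u = 2250 (u = (70 + 20)*25 = 90*25 = 2250)
u/(-25286) - 13785/(-32167) = 2250/(-25286) - 13785/(-32167) = 2250*(-1/25286) - 13785*(-1/32167) = -1125/12643 + 13785/32167 = 138095880/406687381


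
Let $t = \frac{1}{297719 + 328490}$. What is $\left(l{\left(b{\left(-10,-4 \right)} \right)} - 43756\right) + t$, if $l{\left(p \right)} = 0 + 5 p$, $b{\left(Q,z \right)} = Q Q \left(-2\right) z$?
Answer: $- \frac{24895565003}{626209} \approx -39756.0$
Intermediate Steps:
$b{\left(Q,z \right)} = - 2 z Q^{2}$ ($b{\left(Q,z \right)} = Q \left(- 2 Q\right) z = - 2 Q^{2} z = - 2 z Q^{2}$)
$l{\left(p \right)} = 5 p$
$t = \frac{1}{626209} \approx 1.5969 \cdot 10^{-6}$
$\left(l{\left(b{\left(-10,-4 \right)} \right)} - 43756\right) + t = \left(5 \left(\left(-2\right) \left(-4\right) \left(-10\right)^{2}\right) - 43756\right) + \frac{1}{626209} = \left(5 \left(\left(-2\right) \left(-4\right) 100\right) - 43756\right) + \frac{1}{626209} = \left(5 \cdot 800 - 43756\right) + \frac{1}{626209} = \left(4000 - 43756\right) + \frac{1}{626209} = -39756 + \frac{1}{626209} = - \frac{24895565003}{626209}$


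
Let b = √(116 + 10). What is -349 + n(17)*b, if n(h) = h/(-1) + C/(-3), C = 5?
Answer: -349 - 56*√14 ≈ -558.53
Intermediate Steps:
n(h) = -5/3 - h (n(h) = h/(-1) + 5/(-3) = h*(-1) + 5*(-⅓) = -h - 5/3 = -5/3 - h)
b = 3*√14 (b = √126 = 3*√14 ≈ 11.225)
-349 + n(17)*b = -349 + (-5/3 - 1*17)*(3*√14) = -349 + (-5/3 - 17)*(3*√14) = -349 - 56*√14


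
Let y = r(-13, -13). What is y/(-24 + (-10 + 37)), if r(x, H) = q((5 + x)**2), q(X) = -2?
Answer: -2/3 ≈ -0.66667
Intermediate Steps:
r(x, H) = -2
y = -2
y/(-24 + (-10 + 37)) = -2/(-24 + (-10 + 37)) = -2/(-24 + 27) = -2/3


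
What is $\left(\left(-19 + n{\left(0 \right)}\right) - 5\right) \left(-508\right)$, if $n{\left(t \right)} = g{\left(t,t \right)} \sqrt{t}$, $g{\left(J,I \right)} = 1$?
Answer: $12192$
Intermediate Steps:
$n{\left(t \right)} = \sqrt{t}$ ($n{\left(t \right)} = 1 \sqrt{t} = \sqrt{t}$)
$\left(\left(-19 + n{\left(0 \right)}\right) - 5\right) \left(-508\right) = \left(\left(-19 + \sqrt{0}\right) - 5\right) \left(-508\right) = \left(\left(-19 + 0\right) - 5\right) \left(-508\right) = \left(-19 - 5\right) \left(-508\right) = \left(-24\right) \left(-508\right) = 12192$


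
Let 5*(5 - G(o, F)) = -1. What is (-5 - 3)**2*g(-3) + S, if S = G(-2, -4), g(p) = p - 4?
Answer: -2214/5 ≈ -442.80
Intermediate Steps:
G(o, F) = 26/5 (G(o, F) = 5 - 1/5*(-1) = 5 + 1/5 = 26/5)
g(p) = -4 + p
S = 26/5 ≈ 5.2000
(-5 - 3)**2*g(-3) + S = (-5 - 3)**2*(-4 - 3) + 26/5 = (-8)**2*(-7) + 26/5 = 64*(-7) + 26/5 = -448 + 26/5 = -2214/5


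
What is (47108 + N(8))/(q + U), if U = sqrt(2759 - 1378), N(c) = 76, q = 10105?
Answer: 39732860/8509137 - 3932*sqrt(1381)/8509137 ≈ 4.6523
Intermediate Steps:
U = sqrt(1381) ≈ 37.162
(47108 + N(8))/(q + U) = (47108 + 76)/(10105 + sqrt(1381)) = 47184/(10105 + sqrt(1381))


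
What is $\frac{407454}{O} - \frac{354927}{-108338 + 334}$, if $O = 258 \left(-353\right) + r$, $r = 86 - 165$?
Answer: $- \frac{11654000985}{9844888612} \approx -1.1838$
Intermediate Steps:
$r = -79$ ($r = 86 - 165 = -79$)
$O = -91153$ ($O = 258 \left(-353\right) - 79 = -91074 - 79 = -91153$)
$\frac{407454}{O} - \frac{354927}{-108338 + 334} = \frac{407454}{-91153} - \frac{354927}{-108338 + 334} = 407454 \left(- \frac{1}{91153}\right) - \frac{354927}{-108004} = - \frac{407454}{91153} - - \frac{354927}{108004} = - \frac{407454}{91153} + \frac{354927}{108004} = - \frac{11654000985}{9844888612}$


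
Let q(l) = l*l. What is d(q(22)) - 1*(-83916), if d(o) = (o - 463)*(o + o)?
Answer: 104244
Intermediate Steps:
q(l) = l**2
d(o) = 2*o*(-463 + o) (d(o) = (-463 + o)*(2*o) = 2*o*(-463 + o))
d(q(22)) - 1*(-83916) = 2*22**2*(-463 + 22**2) - 1*(-83916) = 2*484*(-463 + 484) + 83916 = 2*484*21 + 83916 = 20328 + 83916 = 104244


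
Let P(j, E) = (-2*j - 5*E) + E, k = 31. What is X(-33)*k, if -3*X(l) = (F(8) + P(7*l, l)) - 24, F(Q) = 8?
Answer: -17918/3 ≈ -5972.7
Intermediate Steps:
P(j, E) = -4*E - 2*j (P(j, E) = (-5*E - 2*j) + E = -4*E - 2*j)
X(l) = 16/3 + 6*l (X(l) = -((8 + (-4*l - 14*l)) - 24)/3 = -((8 - 18*l) - 24)/3 = -(-16 - 18*l)/3 = 16/3 + 6*l)
X(-33)*k = (16/3 + 6*(-33))*31 = (16/3 - 198)*31 = -578/3*31 = -17918/3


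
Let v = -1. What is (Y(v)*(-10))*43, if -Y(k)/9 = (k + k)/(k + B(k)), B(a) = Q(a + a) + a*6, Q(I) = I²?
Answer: 2580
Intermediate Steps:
B(a) = 4*a² + 6*a (B(a) = (a + a)² + a*6 = (2*a)² + 6*a = 4*a² + 6*a)
Y(k) = -18*k/(k + 2*k*(3 + 2*k)) (Y(k) = -9*(k + k)/(k + 2*k*(3 + 2*k)) = -9*2*k/(k + 2*k*(3 + 2*k)) = -18*k/(k + 2*k*(3 + 2*k)))
(Y(v)*(-10))*43 = (-18/(7 + 4*(-1))*(-10))*43 = (-18/(7 - 4)*(-10))*43 = (-18/3*(-10))*43 = (-18*⅓*(-10))*43 = -6*(-10)*43 = 60*43 = 2580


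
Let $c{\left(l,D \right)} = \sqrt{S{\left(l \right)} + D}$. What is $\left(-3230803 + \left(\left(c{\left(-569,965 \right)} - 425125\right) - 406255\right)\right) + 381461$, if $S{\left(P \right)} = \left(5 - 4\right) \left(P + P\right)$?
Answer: $-3680722 + i \sqrt{173} \approx -3.6807 \cdot 10^{6} + 13.153 i$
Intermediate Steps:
$S{\left(P \right)} = 2 P$ ($S{\left(P \right)} = 1 \cdot 2 P = 2 P$)
$c{\left(l,D \right)} = \sqrt{D + 2 l}$ ($c{\left(l,D \right)} = \sqrt{2 l + D} = \sqrt{D + 2 l}$)
$\left(-3230803 + \left(\left(c{\left(-569,965 \right)} - 425125\right) - 406255\right)\right) + 381461 = \left(-3230803 - \left(831380 - \sqrt{965 + 2 \left(-569\right)}\right)\right) + 381461 = \left(-3230803 - \left(831380 - \sqrt{965 - 1138}\right)\right) + 381461 = \left(-3230803 - \left(831380 - i \sqrt{173}\right)\right) + 381461 = \left(-4062183 + i \sqrt{173}\right) + 381461 = -3680722 + i \sqrt{173}$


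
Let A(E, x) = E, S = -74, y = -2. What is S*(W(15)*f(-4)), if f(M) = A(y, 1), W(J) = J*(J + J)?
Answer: 66600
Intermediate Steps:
W(J) = 2*J² (W(J) = J*(2*J) = 2*J²)
f(M) = -2
S*(W(15)*f(-4)) = -74*2*15²*(-2) = -74*2*225*(-2) = -33300*(-2) = -74*(-900) = 66600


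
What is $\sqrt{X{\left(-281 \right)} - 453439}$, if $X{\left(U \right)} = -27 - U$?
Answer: $i \sqrt{453185} \approx 673.19 i$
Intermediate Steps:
$\sqrt{X{\left(-281 \right)} - 453439} = \sqrt{\left(-27 - -281\right) - 453439} = \sqrt{\left(-27 + 281\right) - 453439} = \sqrt{254 - 453439} = \sqrt{-453185} = i \sqrt{453185}$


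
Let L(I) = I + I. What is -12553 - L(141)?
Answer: -12835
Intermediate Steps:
L(I) = 2*I
-12553 - L(141) = -12553 - 2*141 = -12553 - 1*282 = -12553 - 282 = -12835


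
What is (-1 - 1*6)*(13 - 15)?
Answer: 14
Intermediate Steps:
(-1 - 1*6)*(13 - 15) = (-1 - 6)*(-2) = -7*(-2) = 14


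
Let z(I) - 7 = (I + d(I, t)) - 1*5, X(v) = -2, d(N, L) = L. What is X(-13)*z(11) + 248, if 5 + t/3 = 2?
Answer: 240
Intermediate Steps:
t = -9 (t = -15 + 3*2 = -15 + 6 = -9)
z(I) = -7 + I (z(I) = 7 + ((I - 9) - 1*5) = 7 + ((-9 + I) - 5) = 7 + (-14 + I) = -7 + I)
X(-13)*z(11) + 248 = -2*(-7 + 11) + 248 = -2*4 + 248 = -8 + 248 = 240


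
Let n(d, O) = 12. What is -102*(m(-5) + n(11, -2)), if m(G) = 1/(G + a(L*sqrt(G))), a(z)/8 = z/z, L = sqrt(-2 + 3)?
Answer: -1258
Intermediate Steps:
L = 1 (L = sqrt(1) = 1)
a(z) = 8 (a(z) = 8*(z/z) = 8*1 = 8)
m(G) = 1/(8 + G) (m(G) = 1/(G + 8) = 1/(8 + G))
-102*(m(-5) + n(11, -2)) = -102*(1/(8 - 5) + 12) = -102*(1/3 + 12) = -102*37/3 = -1258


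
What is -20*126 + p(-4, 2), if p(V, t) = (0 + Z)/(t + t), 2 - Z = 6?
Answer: -2521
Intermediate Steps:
Z = -4 (Z = 2 - 1*6 = 2 - 6 = -4)
p(V, t) = -2/t (p(V, t) = (0 - 4)/(t + t) = -4*1/(2*t) = -2/t)
-20*126 + p(-4, 2) = -20*126 - 2/2 = -2520 - 2*1/2 = -2520 - 1 = -2521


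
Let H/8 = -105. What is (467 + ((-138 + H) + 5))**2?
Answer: 256036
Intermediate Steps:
H = -840 (H = 8*(-105) = -840)
(467 + ((-138 + H) + 5))**2 = (467 + ((-138 - 840) + 5))**2 = (467 + (-978 + 5))**2 = (467 - 973)**2 = (-506)**2 = 256036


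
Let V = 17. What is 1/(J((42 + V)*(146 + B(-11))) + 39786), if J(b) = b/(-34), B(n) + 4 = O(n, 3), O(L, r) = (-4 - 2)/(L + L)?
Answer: 374/14787629 ≈ 2.5291e-5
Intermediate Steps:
O(L, r) = -3/L (O(L, r) = -6*1/(2*L) = -3/L)
B(n) = -4 - 3/n
J(b) = -b/34 (J(b) = b*(-1/34) = -b/34)
1/(J((42 + V)*(146 + B(-11))) + 39786) = 1/(-(42 + 17)*(146 + (-4 - 3/(-11)))/34 + 39786) = 1/(-59*(146 + (-4 - 3*(-1/11)))/34 + 39786) = 1/(-59*(146 + (-4 + 3/11))/34 + 39786) = 1/(-59*(146 - 41/11)/34 + 39786) = 1/(-59*1565/(34*11) + 39786) = 1/(-1/34*92335/11 + 39786) = 1/(-92335/374 + 39786) = 1/(14787629/374) = 374/14787629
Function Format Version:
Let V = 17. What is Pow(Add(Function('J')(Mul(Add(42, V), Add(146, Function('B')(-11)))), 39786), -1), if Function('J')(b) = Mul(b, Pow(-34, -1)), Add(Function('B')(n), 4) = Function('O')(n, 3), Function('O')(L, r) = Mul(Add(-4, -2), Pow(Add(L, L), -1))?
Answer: Rational(374, 14787629) ≈ 2.5291e-5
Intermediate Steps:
Function('O')(L, r) = Mul(-3, Pow(L, -1)) (Function('O')(L, r) = Mul(-6, Pow(Mul(2, L), -1)) = Mul(-6, Mul(Rational(1, 2), Pow(L, -1))) = Mul(-3, Pow(L, -1)))
Function('B')(n) = Add(-4, Mul(-3, Pow(n, -1)))
Function('J')(b) = Mul(Rational(-1, 34), b) (Function('J')(b) = Mul(b, Rational(-1, 34)) = Mul(Rational(-1, 34), b))
Pow(Add(Function('J')(Mul(Add(42, V), Add(146, Function('B')(-11)))), 39786), -1) = Pow(Add(Mul(Rational(-1, 34), Mul(Add(42, 17), Add(146, Add(-4, Mul(-3, Pow(-11, -1)))))), 39786), -1) = Pow(Add(Mul(Rational(-1, 34), Mul(59, Add(146, Add(-4, Mul(-3, Rational(-1, 11)))))), 39786), -1) = Pow(Add(Mul(Rational(-1, 34), Mul(59, Add(146, Add(-4, Rational(3, 11))))), 39786), -1) = Pow(Add(Mul(Rational(-1, 34), Mul(59, Add(146, Rational(-41, 11)))), 39786), -1) = Pow(Add(Mul(Rational(-1, 34), Mul(59, Rational(1565, 11))), 39786), -1) = Pow(Add(Mul(Rational(-1, 34), Rational(92335, 11)), 39786), -1) = Pow(Add(Rational(-92335, 374), 39786), -1) = Pow(Rational(14787629, 374), -1) = Rational(374, 14787629)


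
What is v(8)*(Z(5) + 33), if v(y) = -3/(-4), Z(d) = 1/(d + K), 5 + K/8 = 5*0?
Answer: 1731/70 ≈ 24.729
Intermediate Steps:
K = -40 (K = -40 + 8*(5*0) = -40 + 8*0 = -40 + 0 = -40)
Z(d) = 1/(-40 + d) (Z(d) = 1/(d - 40) = 1/(-40 + d))
v(y) = ¾ (v(y) = -3*(-¼) = ¾)
v(8)*(Z(5) + 33) = 3*(1/(-40 + 5) + 33)/4 = 3*(1/(-35) + 33)/4 = 3*(-1/35 + 33)/4 = (¾)*(1154/35) = 1731/70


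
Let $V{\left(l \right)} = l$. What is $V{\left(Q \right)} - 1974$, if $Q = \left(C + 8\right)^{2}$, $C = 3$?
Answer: $-1853$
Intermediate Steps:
$Q = 121$ ($Q = \left(3 + 8\right)^{2} = 11^{2} = 121$)
$V{\left(Q \right)} - 1974 = 121 - 1974 = -1853$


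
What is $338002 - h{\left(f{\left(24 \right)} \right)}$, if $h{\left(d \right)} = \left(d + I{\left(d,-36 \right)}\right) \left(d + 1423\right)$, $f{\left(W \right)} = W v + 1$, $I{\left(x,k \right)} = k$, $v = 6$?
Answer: $167090$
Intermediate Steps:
$f{\left(W \right)} = 1 + 6 W$ ($f{\left(W \right)} = W 6 + 1 = 6 W + 1 = 1 + 6 W$)
$h{\left(d \right)} = \left(-36 + d\right) \left(1423 + d\right)$ ($h{\left(d \right)} = \left(d - 36\right) \left(d + 1423\right) = \left(-36 + d\right) \left(1423 + d\right)$)
$338002 - h{\left(f{\left(24 \right)} \right)} = 338002 - \left(-51228 + \left(1 + 6 \cdot 24\right)^{2} + 1387 \left(1 + 6 \cdot 24\right)\right) = 338002 - \left(-51228 + \left(1 + 144\right)^{2} + 1387 \left(1 + 144\right)\right) = 338002 - \left(-51228 + 145^{2} + 1387 \cdot 145\right) = 338002 - \left(-51228 + 21025 + 201115\right) = 338002 - 170912 = 167090$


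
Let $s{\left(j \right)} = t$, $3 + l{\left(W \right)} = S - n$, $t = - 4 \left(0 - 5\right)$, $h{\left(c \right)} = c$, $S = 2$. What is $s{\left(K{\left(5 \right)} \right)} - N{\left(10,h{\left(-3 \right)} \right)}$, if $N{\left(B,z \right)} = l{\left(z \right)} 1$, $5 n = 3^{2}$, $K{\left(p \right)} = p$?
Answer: $\frac{114}{5} \approx 22.8$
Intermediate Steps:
$n = \frac{9}{5}$ ($n = \frac{3^{2}}{5} = \frac{1}{5} \cdot 9 = \frac{9}{5} \approx 1.8$)
$t = 20$ ($t = \left(-4\right) \left(-5\right) = 20$)
$l{\left(W \right)} = - \frac{14}{5}$ ($l{\left(W \right)} = -3 + \left(2 - \frac{9}{5}\right) = -3 + \frac{1}{5} = - \frac{14}{5}$)
$s{\left(j \right)} = 20$
$N{\left(B,z \right)} = - \frac{14}{5}$ ($N{\left(B,z \right)} = \left(- \frac{14}{5}\right) 1 = - \frac{14}{5}$)
$s{\left(K{\left(5 \right)} \right)} - N{\left(10,h{\left(-3 \right)} \right)} = 20 - - \frac{14}{5} = 20 + \frac{14}{5} = \frac{114}{5}$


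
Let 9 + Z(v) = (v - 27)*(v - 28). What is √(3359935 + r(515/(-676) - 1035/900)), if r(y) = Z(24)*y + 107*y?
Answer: √567793474/13 ≈ 1833.0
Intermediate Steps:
Z(v) = -9 + (-28 + v)*(-27 + v) (Z(v) = -9 + (v - 27)*(v - 28) = -9 + (-27 + v)*(-28 + v) = -9 + (-28 + v)*(-27 + v))
r(y) = 110*y (r(y) = (747 + 24² - 55*24)*y + 107*y = (747 + 576 - 1320)*y + 107*y = 3*y + 107*y = 110*y)
√(3359935 + r(515/(-676) - 1035/900)) = √(3359935 + 110*(515/(-676) - 1035/900)) = √(3359935 + 110*(515*(-1/676) - 1035*1/900)) = √(3359935 + 110*(-515/676 - 23/20)) = √(3359935 + 110*(-3231/1690)) = √(3359935 - 35541/169) = √(567793474/169) = √567793474/13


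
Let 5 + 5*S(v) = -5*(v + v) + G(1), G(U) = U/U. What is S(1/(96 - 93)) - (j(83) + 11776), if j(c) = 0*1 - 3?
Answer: -176617/15 ≈ -11774.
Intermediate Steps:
j(c) = -3 (j(c) = 0 - 3 = -3)
G(U) = 1
S(v) = -⅘ - 2*v (S(v) = -1 + (-5*(v + v) + 1)/5 = -1 + (-10*v + 1)/5 = -1 + (1 - 10*v)/5 = -1 + (⅕ - 2*v) = -⅘ - 2*v)
S(1/(96 - 93)) - (j(83) + 11776) = (-⅘ - 2/(96 - 93)) - (-3 + 11776) = (-⅘ - 2/3) - 1*11773 = (-⅘ - 2*⅓) - 11773 = (-⅘ - ⅔) - 11773 = -22/15 - 11773 = -176617/15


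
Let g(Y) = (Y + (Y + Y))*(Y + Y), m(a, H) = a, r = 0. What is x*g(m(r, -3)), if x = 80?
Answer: 0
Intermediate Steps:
g(Y) = 6*Y² (g(Y) = (Y + 2*Y)*(2*Y) = (3*Y)*(2*Y) = 6*Y²)
x*g(m(r, -3)) = 80*(6*0²) = 80*(6*0) = 80*0 = 0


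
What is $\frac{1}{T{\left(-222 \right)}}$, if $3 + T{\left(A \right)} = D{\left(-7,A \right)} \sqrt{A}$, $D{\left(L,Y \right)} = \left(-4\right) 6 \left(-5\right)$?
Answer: $- \frac{1}{1065603} - \frac{40 i \sqrt{222}}{1065603} \approx -9.3844 \cdot 10^{-7} - 0.0005593 i$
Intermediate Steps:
$D{\left(L,Y \right)} = 120$ ($D{\left(L,Y \right)} = \left(-24\right) \left(-5\right) = 120$)
$T{\left(A \right)} = -3 + 120 \sqrt{A}$
$\frac{1}{T{\left(-222 \right)}} = \frac{1}{-3 + 120 \sqrt{-222}} = \frac{1}{-3 + 120 i \sqrt{222}}$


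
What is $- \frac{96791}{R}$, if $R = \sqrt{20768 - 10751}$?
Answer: $- \frac{96791 \sqrt{1113}}{3339} \approx -967.09$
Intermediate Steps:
$R = 3 \sqrt{1113}$ ($R = \sqrt{10017} = 3 \sqrt{1113} \approx 100.08$)
$- \frac{96791}{R} = - \frac{96791}{3 \sqrt{1113}} = - 96791 \frac{\sqrt{1113}}{3339} = - \frac{96791 \sqrt{1113}}{3339}$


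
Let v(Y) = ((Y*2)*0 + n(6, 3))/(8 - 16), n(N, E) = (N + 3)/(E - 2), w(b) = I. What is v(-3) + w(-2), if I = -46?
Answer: -377/8 ≈ -47.125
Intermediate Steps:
w(b) = -46
n(N, E) = (3 + N)/(-2 + E)
v(Y) = -9/8 (v(Y) = ((Y*2)*0 + (3 + 6)/(-2 + 3))/(8 - 16) = ((2*Y)*0 + 9/1)/(-8) = (0 + 1*9)*(-1/8) = (0 + 9)*(-1/8) = 9*(-1/8) = -9/8)
v(-3) + w(-2) = -9/8 - 46 = -377/8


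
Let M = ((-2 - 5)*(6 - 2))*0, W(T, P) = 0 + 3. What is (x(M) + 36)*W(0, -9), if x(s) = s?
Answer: 108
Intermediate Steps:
W(T, P) = 3
M = 0 (M = -7*4*0 = -28*0 = 0)
(x(M) + 36)*W(0, -9) = (0 + 36)*3 = 36*3 = 108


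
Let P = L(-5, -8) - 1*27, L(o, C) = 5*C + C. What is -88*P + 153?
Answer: 6753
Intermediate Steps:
L(o, C) = 6*C
P = -75 (P = 6*(-8) - 1*27 = -48 - 27 = -75)
-88*P + 153 = -88*(-75) + 153 = 6600 + 153 = 6753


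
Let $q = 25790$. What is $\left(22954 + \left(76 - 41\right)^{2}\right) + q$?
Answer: $49969$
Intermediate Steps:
$\left(22954 + \left(76 - 41\right)^{2}\right) + q = \left(22954 + \left(76 - 41\right)^{2}\right) + 25790 = \left(22954 + 35^{2}\right) + 25790 = \left(22954 + 1225\right) + 25790 = 24179 + 25790 = 49969$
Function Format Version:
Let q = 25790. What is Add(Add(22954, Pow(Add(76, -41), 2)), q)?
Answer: 49969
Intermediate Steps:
Add(Add(22954, Pow(Add(76, -41), 2)), q) = Add(Add(22954, Pow(Add(76, -41), 2)), 25790) = Add(Add(22954, Pow(35, 2)), 25790) = Add(Add(22954, 1225), 25790) = Add(24179, 25790) = 49969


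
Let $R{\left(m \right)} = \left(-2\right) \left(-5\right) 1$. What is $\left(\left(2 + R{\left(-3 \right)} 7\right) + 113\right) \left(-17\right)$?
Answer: $-3145$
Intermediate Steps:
$R{\left(m \right)} = 10$ ($R{\left(m \right)} = 10 \cdot 1 = 10$)
$\left(\left(2 + R{\left(-3 \right)} 7\right) + 113\right) \left(-17\right) = \left(\left(2 + 10 \cdot 7\right) + 113\right) \left(-17\right) = \left(\left(2 + 70\right) + 113\right) \left(-17\right) = \left(72 + 113\right) \left(-17\right) = 185 \left(-17\right) = -3145$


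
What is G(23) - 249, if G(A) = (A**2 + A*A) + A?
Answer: 832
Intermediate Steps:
G(A) = A + 2*A**2 (G(A) = (A**2 + A**2) + A = 2*A**2 + A = A + 2*A**2)
G(23) - 249 = 23*(1 + 2*23) - 249 = 23*(1 + 46) - 249 = 23*47 - 249 = 1081 - 249 = 832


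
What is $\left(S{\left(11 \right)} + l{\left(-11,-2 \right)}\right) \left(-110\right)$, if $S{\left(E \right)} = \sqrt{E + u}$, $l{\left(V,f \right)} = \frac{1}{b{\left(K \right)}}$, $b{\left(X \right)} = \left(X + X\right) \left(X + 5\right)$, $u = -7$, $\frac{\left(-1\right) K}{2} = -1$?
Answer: $- \frac{3135}{14} \approx -223.93$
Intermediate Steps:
$K = 2$ ($K = \left(-2\right) \left(-1\right) = 2$)
$b{\left(X \right)} = 2 X \left(5 + X\right)$
$l{\left(V,f \right)} = \frac{1}{28}$ ($l{\left(V,f \right)} = \frac{1}{2 \cdot 2 \left(5 + 2\right)} = \frac{1}{2 \cdot 2 \cdot 7} = \frac{1}{28}$)
$S{\left(E \right)} = \sqrt{-7 + E}$ ($S{\left(E \right)} = \sqrt{E - 7} = \sqrt{-7 + E}$)
$\left(S{\left(11 \right)} + l{\left(-11,-2 \right)}\right) \left(-110\right) = \left(\sqrt{-7 + 11} + \frac{1}{28}\right) \left(-110\right) = \left(\sqrt{4} + \frac{1}{28}\right) \left(-110\right) = \left(2 + \frac{1}{28}\right) \left(-110\right) = \frac{57}{28} \left(-110\right) = - \frac{3135}{14}$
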